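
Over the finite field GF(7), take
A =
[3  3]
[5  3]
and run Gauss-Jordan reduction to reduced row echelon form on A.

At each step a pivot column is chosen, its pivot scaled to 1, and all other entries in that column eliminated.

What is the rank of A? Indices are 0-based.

step 1: normalize row 0 (÷3) = (1, 1)
  row 1: subtract 5×row0 = (0, 5)
step 2: normalize row 1 (÷5) = (0, 1)
  row 0: subtract 1×row1 = (1, 0)

rank = 2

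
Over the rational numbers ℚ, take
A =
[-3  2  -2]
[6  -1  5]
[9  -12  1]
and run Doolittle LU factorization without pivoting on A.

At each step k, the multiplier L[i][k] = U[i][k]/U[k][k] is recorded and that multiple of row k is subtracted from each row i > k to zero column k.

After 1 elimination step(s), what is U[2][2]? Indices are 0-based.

U[2][2] = -5

k=0: U[0][0]=-3
  eliminate (1,0): mult=-2, new row 1: (0, 3, 1); set L[1][0]=-2
  eliminate (2,0): mult=-3, new row 2: (0, -6, -5); set L[2][0]=-3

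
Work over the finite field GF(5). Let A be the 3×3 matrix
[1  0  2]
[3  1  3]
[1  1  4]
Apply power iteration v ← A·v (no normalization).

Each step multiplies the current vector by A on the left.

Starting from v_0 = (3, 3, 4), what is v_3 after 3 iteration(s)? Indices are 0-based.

v_0 = (3, 3, 4).
v_1 = A·v_0 = (1, 4, 2).
v_2 = A·v_1 = (0, 3, 3).
v_3 = A·v_2 = (1, 2, 0).

v_3 = (1, 2, 0)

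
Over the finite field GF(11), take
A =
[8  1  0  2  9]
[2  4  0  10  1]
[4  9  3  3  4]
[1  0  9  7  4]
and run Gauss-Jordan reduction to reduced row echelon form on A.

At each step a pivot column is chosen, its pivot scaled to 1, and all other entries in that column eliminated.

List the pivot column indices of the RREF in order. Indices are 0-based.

[1] R0 /= 8  ⇒  (1, 7, 0, 3, 8)
     R1 -= 2·R0  ⇒  (0, 1, 0, 4, 7)
     R2 -= 4·R0  ⇒  (0, 3, 3, 2, 5)
     R3 -= 1·R0  ⇒  (0, 4, 9, 4, 7)
[2] R1 /= 1  ⇒  (0, 1, 0, 4, 7)
     R0 -= 7·R1  ⇒  (1, 0, 0, 8, 3)
     R2 -= 3·R1  ⇒  (0, 0, 3, 1, 6)
     R3 -= 4·R1  ⇒  (0, 0, 9, 10, 1)
[3] R2 /= 3  ⇒  (0, 0, 1, 4, 2)
     R3 -= 9·R2  ⇒  (0, 0, 0, 7, 5)
[4] R3 /= 7  ⇒  (0, 0, 0, 1, 7)
     R0 -= 8·R3  ⇒  (1, 0, 0, 0, 2)
     R1 -= 4·R3  ⇒  (0, 1, 0, 0, 1)
     R2 -= 4·R3  ⇒  (0, 0, 1, 0, 7)

pivot columns: 0, 1, 2, 3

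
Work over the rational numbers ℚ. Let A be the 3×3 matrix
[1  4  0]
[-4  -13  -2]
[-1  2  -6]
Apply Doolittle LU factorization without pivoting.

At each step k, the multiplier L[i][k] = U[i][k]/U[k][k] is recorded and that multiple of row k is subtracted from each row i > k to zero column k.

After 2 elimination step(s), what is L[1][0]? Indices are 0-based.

[col 0] pivot 1
  R1 -= -4*R0 → (0, 3, -2)  (L[1][0] := -4)
  R2 -= -1*R0 → (0, 6, -6)  (L[2][0] := -1)
[col 1] pivot 3
  R2 -= 2*R1 → (0, 0, -2)  (L[2][1] := 2)

L[1][0] = -4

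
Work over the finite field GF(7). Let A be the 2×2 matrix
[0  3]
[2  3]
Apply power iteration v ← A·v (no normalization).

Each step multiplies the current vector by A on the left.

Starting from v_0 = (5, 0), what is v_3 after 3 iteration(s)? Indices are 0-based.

v_0 = (5, 0).
v_1 = A·v_0 = (0, 3).
v_2 = A·v_1 = (2, 2).
v_3 = A·v_2 = (6, 3).

v_3 = (6, 3)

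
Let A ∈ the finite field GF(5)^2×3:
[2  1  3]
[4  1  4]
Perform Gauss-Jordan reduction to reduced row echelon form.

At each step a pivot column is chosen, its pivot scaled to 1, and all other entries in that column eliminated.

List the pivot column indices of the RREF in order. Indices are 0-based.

pivot columns: 0, 1

[1] R0 /= 2  ⇒  (1, 3, 4)
     R1 -= 4·R0  ⇒  (0, 4, 3)
[2] R1 /= 4  ⇒  (0, 1, 2)
     R0 -= 3·R1  ⇒  (1, 0, 3)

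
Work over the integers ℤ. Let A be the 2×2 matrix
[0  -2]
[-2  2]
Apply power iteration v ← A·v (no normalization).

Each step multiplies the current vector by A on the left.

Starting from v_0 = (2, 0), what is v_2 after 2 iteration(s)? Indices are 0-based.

v_0 = (2, 0).
v_1 = A·v_0 = (0, -4).
v_2 = A·v_1 = (8, -8).

v_2 = (8, -8)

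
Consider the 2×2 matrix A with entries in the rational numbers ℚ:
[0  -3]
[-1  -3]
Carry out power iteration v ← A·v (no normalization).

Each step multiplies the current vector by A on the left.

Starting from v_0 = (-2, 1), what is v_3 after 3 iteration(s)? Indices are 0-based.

v_0 = (-2, 1).
v_1 = A·v_0 = (-3, -1).
v_2 = A·v_1 = (3, 6).
v_3 = A·v_2 = (-18, -21).

v_3 = (-18, -21)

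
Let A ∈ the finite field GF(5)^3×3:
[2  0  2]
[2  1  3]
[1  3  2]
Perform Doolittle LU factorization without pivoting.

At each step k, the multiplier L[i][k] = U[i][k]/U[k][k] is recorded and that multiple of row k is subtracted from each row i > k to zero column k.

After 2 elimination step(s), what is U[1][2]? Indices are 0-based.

k=0: U[0][0]=2
  eliminate (1,0): mult=1, new row 1: (0, 1, 1); set L[1][0]=1
  eliminate (2,0): mult=3, new row 2: (0, 3, 1); set L[2][0]=3
k=1: U[1][1]=1
  eliminate (2,1): mult=3, new row 2: (0, 0, 3); set L[2][1]=3

U[1][2] = 1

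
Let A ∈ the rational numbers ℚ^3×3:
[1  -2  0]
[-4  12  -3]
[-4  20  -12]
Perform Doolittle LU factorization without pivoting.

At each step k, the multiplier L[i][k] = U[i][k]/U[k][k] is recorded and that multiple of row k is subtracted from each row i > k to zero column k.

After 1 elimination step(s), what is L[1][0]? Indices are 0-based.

[col 0] pivot 1
  R1 -= -4*R0 → (0, 4, -3)  (L[1][0] := -4)
  R2 -= -4*R0 → (0, 12, -12)  (L[2][0] := -4)

L[1][0] = -4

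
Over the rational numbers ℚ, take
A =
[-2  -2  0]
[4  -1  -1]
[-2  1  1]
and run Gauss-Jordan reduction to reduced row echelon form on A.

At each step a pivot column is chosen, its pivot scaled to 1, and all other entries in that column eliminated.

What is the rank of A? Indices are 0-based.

rank = 3

pivot(0,0)=-2: scale R0 → (1, 1, 0)
  clear (1,0): R1 −= (4)R0 → (0, -5, -1)
  clear (2,0): R2 −= (-2)R0 → (0, 3, 1)
pivot(1,1)=-5: scale R1 → (0, 1, 1/5)
  clear (0,1): R0 −= (1)R1 → (1, 0, -1/5)
  clear (2,1): R2 −= (3)R1 → (0, 0, 2/5)
pivot(2,2)=2/5: scale R2 → (0, 0, 1)
  clear (0,2): R0 −= (-1/5)R2 → (1, 0, 0)
  clear (1,2): R1 −= (1/5)R2 → (0, 1, 0)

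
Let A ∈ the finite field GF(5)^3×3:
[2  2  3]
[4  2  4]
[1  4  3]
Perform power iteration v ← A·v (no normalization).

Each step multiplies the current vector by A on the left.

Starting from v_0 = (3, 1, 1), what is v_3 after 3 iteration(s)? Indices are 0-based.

v_3 = (0, 4, 2)

v_0 = (3, 1, 1).
v_1 = A·v_0 = (1, 3, 0).
v_2 = A·v_1 = (3, 0, 3).
v_3 = A·v_2 = (0, 4, 2).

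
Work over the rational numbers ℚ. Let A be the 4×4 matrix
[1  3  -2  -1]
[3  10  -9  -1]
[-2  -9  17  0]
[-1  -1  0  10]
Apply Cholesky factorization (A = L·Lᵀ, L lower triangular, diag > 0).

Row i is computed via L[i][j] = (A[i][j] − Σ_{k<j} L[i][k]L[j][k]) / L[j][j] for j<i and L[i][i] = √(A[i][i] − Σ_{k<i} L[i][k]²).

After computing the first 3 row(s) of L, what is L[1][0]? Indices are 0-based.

Step 1: L[0][0] = √(1) = 1.
  L[1][0] = (3) / L[0][0] = 3.
Step 2: L[1][1] = √(1) = 1.
  L[2][0] = (-2) / L[0][0] = -2.
  L[2][1] = (-3) / L[1][1] = -3.
Step 3: L[2][2] = √(4) = 2.

L[1][0] = 3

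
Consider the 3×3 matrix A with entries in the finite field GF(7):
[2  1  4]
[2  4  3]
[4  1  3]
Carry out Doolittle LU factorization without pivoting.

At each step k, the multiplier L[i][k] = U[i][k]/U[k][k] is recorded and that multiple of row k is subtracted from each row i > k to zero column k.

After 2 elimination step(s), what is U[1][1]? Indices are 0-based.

U[1][1] = 3

k=0: U[0][0]=2
  eliminate (1,0): mult=1, new row 1: (0, 3, 6); set L[1][0]=1
  eliminate (2,0): mult=2, new row 2: (0, 6, 2); set L[2][0]=2
k=1: U[1][1]=3
  eliminate (2,1): mult=2, new row 2: (0, 0, 4); set L[2][1]=2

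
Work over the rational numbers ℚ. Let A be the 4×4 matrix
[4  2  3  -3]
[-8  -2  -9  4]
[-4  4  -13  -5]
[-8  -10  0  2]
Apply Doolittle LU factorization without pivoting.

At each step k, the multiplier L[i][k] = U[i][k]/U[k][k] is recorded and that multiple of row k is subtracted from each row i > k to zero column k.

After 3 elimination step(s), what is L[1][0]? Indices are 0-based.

k=0: U[0][0]=4
  eliminate (1,0): mult=-2, new row 1: (0, 2, -3, -2); set L[1][0]=-2
  eliminate (2,0): mult=-1, new row 2: (0, 6, -10, -8); set L[2][0]=-1
  eliminate (3,0): mult=-2, new row 3: (0, -6, 6, -4); set L[3][0]=-2
k=1: U[1][1]=2
  eliminate (2,1): mult=3, new row 2: (0, 0, -1, -2); set L[2][1]=3
  eliminate (3,1): mult=-3, new row 3: (0, 0, -3, -10); set L[3][1]=-3
k=2: U[2][2]=-1
  eliminate (3,2): mult=3, new row 3: (0, 0, 0, -4); set L[3][2]=3

L[1][0] = -2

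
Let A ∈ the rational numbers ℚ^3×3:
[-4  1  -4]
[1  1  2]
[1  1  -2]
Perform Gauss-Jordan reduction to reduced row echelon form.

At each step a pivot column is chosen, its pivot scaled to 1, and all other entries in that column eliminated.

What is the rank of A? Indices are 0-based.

step 1: normalize row 0 (÷-4) = (1, -1/4, 1)
  row 1: subtract 1×row0 = (0, 5/4, 1)
  row 2: subtract 1×row0 = (0, 5/4, -3)
step 2: normalize row 1 (÷5/4) = (0, 1, 4/5)
  row 0: subtract -1/4×row1 = (1, 0, 6/5)
  row 2: subtract 5/4×row1 = (0, 0, -4)
step 3: normalize row 2 (÷-4) = (0, 0, 1)
  row 0: subtract 6/5×row2 = (1, 0, 0)
  row 1: subtract 4/5×row2 = (0, 1, 0)

rank = 3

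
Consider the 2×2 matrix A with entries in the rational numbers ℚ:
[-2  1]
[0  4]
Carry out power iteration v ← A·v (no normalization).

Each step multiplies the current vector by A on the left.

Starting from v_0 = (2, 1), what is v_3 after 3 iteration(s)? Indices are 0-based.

v_3 = (-4, 64)

v_0 = (2, 1).
v_1 = A·v_0 = (-3, 4).
v_2 = A·v_1 = (10, 16).
v_3 = A·v_2 = (-4, 64).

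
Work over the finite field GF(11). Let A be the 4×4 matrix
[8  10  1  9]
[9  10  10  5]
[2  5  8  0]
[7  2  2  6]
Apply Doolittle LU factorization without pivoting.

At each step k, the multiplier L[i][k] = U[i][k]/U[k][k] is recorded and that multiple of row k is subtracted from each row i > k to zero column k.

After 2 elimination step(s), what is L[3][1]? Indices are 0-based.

k=0: U[0][0]=8
  eliminate (1,0): mult=8, new row 1: (0, 7, 2, 10); set L[1][0]=8
  eliminate (2,0): mult=3, new row 2: (0, 8, 5, 6); set L[2][0]=3
  eliminate (3,0): mult=5, new row 3: (0, 7, 8, 5); set L[3][0]=5
k=1: U[1][1]=7
  eliminate (2,1): mult=9, new row 2: (0, 0, 9, 4); set L[2][1]=9
  eliminate (3,1): mult=1, new row 3: (0, 0, 6, 6); set L[3][1]=1

L[3][1] = 1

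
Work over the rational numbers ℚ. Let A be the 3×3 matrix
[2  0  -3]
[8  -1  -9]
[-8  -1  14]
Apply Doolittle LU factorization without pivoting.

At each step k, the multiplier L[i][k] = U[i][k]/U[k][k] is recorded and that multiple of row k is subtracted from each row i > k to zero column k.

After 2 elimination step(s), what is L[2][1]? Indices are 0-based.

[col 0] pivot 2
  R1 -= 4*R0 → (0, -1, 3)  (L[1][0] := 4)
  R2 -= -4*R0 → (0, -1, 2)  (L[2][0] := -4)
[col 1] pivot -1
  R2 -= 1*R1 → (0, 0, -1)  (L[2][1] := 1)

L[2][1] = 1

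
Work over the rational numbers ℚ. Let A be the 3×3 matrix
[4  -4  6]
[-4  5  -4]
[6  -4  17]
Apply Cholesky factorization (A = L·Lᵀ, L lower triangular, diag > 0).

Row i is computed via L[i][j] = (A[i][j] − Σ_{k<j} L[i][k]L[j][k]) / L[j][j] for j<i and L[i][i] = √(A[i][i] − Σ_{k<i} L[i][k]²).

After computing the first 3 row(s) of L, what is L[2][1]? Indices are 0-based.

Step 1: L[0][0] = √(4) = 2.
  L[1][0] = (-4) / L[0][0] = -2.
Step 2: L[1][1] = √(1) = 1.
  L[2][0] = (6) / L[0][0] = 3.
  L[2][1] = (2) / L[1][1] = 2.
Step 3: L[2][2] = √(4) = 2.

L[2][1] = 2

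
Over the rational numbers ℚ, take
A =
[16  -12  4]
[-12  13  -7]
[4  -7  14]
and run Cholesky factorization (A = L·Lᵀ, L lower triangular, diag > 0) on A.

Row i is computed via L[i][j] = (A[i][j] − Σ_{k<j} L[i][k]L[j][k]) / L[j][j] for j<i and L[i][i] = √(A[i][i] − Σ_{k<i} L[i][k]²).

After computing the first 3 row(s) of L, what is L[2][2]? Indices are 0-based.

L[2][2] = 3

Step 1: L[0][0] = √(16) = 4.
  L[1][0] = (-12) / L[0][0] = -3.
Step 2: L[1][1] = √(4) = 2.
  L[2][0] = (4) / L[0][0] = 1.
  L[2][1] = (-4) / L[1][1] = -2.
Step 3: L[2][2] = √(9) = 3.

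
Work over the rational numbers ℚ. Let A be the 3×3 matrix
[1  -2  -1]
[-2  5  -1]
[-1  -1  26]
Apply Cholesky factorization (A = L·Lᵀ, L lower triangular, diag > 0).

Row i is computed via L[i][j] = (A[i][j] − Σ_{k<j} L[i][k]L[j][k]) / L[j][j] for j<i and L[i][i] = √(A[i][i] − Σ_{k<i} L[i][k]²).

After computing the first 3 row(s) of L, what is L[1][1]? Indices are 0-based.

L[1][1] = 1

Step 1: L[0][0] = √(1) = 1.
  L[1][0] = (-2) / L[0][0] = -2.
Step 2: L[1][1] = √(1) = 1.
  L[2][0] = (-1) / L[0][0] = -1.
  L[2][1] = (-3) / L[1][1] = -3.
Step 3: L[2][2] = √(16) = 4.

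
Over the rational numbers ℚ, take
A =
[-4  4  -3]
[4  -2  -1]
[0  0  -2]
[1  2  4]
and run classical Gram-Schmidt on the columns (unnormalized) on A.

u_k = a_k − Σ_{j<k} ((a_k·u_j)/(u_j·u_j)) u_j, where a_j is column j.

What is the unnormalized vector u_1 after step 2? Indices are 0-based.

Step 1: u_0 = a_0 = (-4, 4, 0, 1).
Step 2: u_1 = a_1 − (-2/3)·u_0 = (4/3, 2/3, 0, 8/3).

u_1 = (4/3, 2/3, 0, 8/3)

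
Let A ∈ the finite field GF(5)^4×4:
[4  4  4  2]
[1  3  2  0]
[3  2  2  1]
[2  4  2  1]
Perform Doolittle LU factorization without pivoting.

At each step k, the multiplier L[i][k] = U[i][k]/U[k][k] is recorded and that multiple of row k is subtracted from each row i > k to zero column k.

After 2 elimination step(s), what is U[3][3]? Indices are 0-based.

U[3][3] = 3

[col 0] pivot 4
  R1 -= 4*R0 → (0, 2, 1, 2)  (L[1][0] := 4)
  R2 -= 2*R0 → (0, 4, 4, 2)  (L[2][0] := 2)
  R3 -= 3*R0 → (0, 2, 0, 0)  (L[3][0] := 3)
[col 1] pivot 2
  R2 -= 2*R1 → (0, 0, 2, 3)  (L[2][1] := 2)
  R3 -= 1*R1 → (0, 0, 4, 3)  (L[3][1] := 1)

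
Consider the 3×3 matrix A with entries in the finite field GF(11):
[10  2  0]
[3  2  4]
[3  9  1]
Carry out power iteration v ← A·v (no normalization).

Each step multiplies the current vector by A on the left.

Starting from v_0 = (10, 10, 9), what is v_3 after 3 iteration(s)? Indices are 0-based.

v_3 = (9, 0, 5)

v_0 = (10, 10, 9).
v_1 = A·v_0 = (10, 9, 8).
v_2 = A·v_1 = (8, 3, 9).
v_3 = A·v_2 = (9, 0, 5).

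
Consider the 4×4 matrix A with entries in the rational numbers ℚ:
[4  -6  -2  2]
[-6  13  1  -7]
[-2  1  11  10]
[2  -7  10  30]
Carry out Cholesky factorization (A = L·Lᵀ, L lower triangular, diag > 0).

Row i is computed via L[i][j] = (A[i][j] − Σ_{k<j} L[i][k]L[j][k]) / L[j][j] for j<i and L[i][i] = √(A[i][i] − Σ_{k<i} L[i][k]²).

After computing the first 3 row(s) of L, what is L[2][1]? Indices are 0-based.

Step 1: L[0][0] = √(4) = 2.
  L[1][0] = (-6) / L[0][0] = -3.
Step 2: L[1][1] = √(4) = 2.
  L[2][0] = (-2) / L[0][0] = -1.
  L[2][1] = (-2) / L[1][1] = -1.
Step 3: L[2][2] = √(9) = 3.

L[2][1] = -1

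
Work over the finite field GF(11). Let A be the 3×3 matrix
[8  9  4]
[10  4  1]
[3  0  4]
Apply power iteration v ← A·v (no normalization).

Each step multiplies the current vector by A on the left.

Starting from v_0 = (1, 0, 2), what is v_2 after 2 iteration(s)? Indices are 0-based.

v_2 = (5, 10, 4)

v_0 = (1, 0, 2).
v_1 = A·v_0 = (5, 1, 0).
v_2 = A·v_1 = (5, 10, 4).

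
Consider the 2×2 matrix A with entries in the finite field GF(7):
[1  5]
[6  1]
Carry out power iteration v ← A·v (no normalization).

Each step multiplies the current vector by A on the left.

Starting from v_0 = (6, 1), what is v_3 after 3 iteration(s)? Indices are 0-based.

v_3 = (4, 5)

v_0 = (6, 1).
v_1 = A·v_0 = (4, 2).
v_2 = A·v_1 = (0, 5).
v_3 = A·v_2 = (4, 5).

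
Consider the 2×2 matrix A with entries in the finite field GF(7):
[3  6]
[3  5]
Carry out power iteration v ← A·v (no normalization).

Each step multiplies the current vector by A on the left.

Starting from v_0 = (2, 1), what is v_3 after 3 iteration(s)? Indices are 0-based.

v_0 = (2, 1).
v_1 = A·v_0 = (5, 4).
v_2 = A·v_1 = (4, 0).
v_3 = A·v_2 = (5, 5).

v_3 = (5, 5)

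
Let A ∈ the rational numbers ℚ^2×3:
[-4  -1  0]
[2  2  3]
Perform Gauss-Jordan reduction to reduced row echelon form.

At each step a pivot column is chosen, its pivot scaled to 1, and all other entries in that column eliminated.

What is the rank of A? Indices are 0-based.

[1] R0 /= -4  ⇒  (1, 1/4, 0)
     R1 -= 2·R0  ⇒  (0, 3/2, 3)
[2] R1 /= 3/2  ⇒  (0, 1, 2)
     R0 -= 1/4·R1  ⇒  (1, 0, -1/2)

rank = 2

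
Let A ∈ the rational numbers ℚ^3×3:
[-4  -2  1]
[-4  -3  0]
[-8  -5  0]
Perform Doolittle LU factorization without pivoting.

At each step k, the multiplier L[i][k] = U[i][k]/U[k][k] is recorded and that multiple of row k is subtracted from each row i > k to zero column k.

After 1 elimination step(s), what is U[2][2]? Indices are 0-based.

k=0: U[0][0]=-4
  eliminate (1,0): mult=1, new row 1: (0, -1, -1); set L[1][0]=1
  eliminate (2,0): mult=2, new row 2: (0, -1, -2); set L[2][0]=2

U[2][2] = -2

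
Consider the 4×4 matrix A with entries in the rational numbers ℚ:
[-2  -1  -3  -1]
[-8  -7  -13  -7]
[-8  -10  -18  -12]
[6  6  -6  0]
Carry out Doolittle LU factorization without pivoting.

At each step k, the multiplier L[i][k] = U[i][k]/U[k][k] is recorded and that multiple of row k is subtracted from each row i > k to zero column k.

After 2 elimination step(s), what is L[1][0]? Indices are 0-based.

[col 0] pivot -2
  R1 -= 4*R0 → (0, -3, -1, -3)  (L[1][0] := 4)
  R2 -= 4*R0 → (0, -6, -6, -8)  (L[2][0] := 4)
  R3 -= -3*R0 → (0, 3, -15, -3)  (L[3][0] := -3)
[col 1] pivot -3
  R2 -= 2*R1 → (0, 0, -4, -2)  (L[2][1] := 2)
  R3 -= -1*R1 → (0, 0, -16, -6)  (L[3][1] := -1)

L[1][0] = 4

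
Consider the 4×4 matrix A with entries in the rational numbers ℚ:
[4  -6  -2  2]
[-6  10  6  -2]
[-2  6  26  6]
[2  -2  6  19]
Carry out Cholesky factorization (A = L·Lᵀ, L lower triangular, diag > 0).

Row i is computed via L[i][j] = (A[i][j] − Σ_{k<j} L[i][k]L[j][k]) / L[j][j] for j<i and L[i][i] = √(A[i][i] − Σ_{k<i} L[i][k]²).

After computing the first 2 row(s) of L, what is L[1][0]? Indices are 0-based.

L[1][0] = -3

Step 1: L[0][0] = √(4) = 2.
  L[1][0] = (-6) / L[0][0] = -3.
Step 2: L[1][1] = √(1) = 1.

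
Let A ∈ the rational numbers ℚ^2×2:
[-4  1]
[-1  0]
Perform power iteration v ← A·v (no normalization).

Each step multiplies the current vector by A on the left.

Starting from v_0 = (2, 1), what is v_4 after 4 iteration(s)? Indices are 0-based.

v_4 = (362, 97)

v_0 = (2, 1).
v_1 = A·v_0 = (-7, -2).
v_2 = A·v_1 = (26, 7).
v_3 = A·v_2 = (-97, -26).
v_4 = A·v_3 = (362, 97).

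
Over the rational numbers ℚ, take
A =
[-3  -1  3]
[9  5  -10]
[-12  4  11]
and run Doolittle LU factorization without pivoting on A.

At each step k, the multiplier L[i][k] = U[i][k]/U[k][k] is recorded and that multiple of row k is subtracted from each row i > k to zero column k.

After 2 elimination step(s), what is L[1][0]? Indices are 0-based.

L[1][0] = -3

k=0: U[0][0]=-3
  eliminate (1,0): mult=-3, new row 1: (0, 2, -1); set L[1][0]=-3
  eliminate (2,0): mult=4, new row 2: (0, 8, -1); set L[2][0]=4
k=1: U[1][1]=2
  eliminate (2,1): mult=4, new row 2: (0, 0, 3); set L[2][1]=4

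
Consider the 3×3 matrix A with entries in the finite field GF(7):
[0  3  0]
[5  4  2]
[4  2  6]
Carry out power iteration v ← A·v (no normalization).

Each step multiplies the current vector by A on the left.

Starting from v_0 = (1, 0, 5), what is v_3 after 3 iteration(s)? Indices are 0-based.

v_3 = (6, 1, 6)

v_0 = (1, 0, 5).
v_1 = A·v_0 = (0, 1, 6).
v_2 = A·v_1 = (3, 2, 3).
v_3 = A·v_2 = (6, 1, 6).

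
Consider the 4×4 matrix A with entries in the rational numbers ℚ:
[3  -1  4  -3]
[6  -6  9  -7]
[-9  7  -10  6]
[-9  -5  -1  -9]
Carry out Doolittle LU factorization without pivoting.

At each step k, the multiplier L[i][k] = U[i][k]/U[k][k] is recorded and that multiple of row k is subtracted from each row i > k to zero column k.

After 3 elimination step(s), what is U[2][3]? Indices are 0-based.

k=0: U[0][0]=3
  eliminate (1,0): mult=2, new row 1: (0, -4, 1, -1); set L[1][0]=2
  eliminate (2,0): mult=-3, new row 2: (0, 4, 2, -3); set L[2][0]=-3
  eliminate (3,0): mult=-3, new row 3: (0, -8, 11, -18); set L[3][0]=-3
k=1: U[1][1]=-4
  eliminate (2,1): mult=-1, new row 2: (0, 0, 3, -4); set L[2][1]=-1
  eliminate (3,1): mult=2, new row 3: (0, 0, 9, -16); set L[3][1]=2
k=2: U[2][2]=3
  eliminate (3,2): mult=3, new row 3: (0, 0, 0, -4); set L[3][2]=3

U[2][3] = -4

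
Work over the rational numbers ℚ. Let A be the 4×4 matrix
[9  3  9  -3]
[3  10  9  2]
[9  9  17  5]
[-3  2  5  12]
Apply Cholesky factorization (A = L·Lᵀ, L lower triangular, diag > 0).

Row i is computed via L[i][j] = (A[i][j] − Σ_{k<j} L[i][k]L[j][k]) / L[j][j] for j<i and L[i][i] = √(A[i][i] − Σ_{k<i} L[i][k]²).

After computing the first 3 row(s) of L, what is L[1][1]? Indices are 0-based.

Step 1: L[0][0] = √(9) = 3.
  L[1][0] = (3) / L[0][0] = 1.
Step 2: L[1][1] = √(9) = 3.
  L[2][0] = (9) / L[0][0] = 3.
  L[2][1] = (6) / L[1][1] = 2.
Step 3: L[2][2] = √(4) = 2.

L[1][1] = 3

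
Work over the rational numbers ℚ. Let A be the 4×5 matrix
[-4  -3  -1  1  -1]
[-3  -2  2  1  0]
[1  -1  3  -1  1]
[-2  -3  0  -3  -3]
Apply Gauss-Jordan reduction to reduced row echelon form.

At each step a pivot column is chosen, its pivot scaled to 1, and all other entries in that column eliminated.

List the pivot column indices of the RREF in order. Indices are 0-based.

pivot columns: 0, 1, 2, 3

step 1: normalize row 0 (÷-4) = (1, 3/4, 1/4, -1/4, 1/4)
  row 1: subtract -3×row0 = (0, 1/4, 11/4, 1/4, 3/4)
  row 2: subtract 1×row0 = (0, -7/4, 11/4, -3/4, 3/4)
  row 3: subtract -2×row0 = (0, -3/2, 1/2, -7/2, -5/2)
step 2: normalize row 1 (÷1/4) = (0, 1, 11, 1, 3)
  row 0: subtract 3/4×row1 = (1, 0, -8, -1, -2)
  row 2: subtract -7/4×row1 = (0, 0, 22, 1, 6)
  row 3: subtract -3/2×row1 = (0, 0, 17, -2, 2)
step 3: normalize row 2 (÷22) = (0, 0, 1, 1/22, 3/11)
  row 0: subtract -8×row2 = (1, 0, 0, -7/11, 2/11)
  row 1: subtract 11×row2 = (0, 1, 0, 1/2, 0)
  row 3: subtract 17×row2 = (0, 0, 0, -61/22, -29/11)
step 4: normalize row 3 (÷-61/22) = (0, 0, 0, 1, 58/61)
  row 0: subtract -7/11×row3 = (1, 0, 0, 0, 48/61)
  row 1: subtract 1/2×row3 = (0, 1, 0, 0, -29/61)
  row 2: subtract 1/22×row3 = (0, 0, 1, 0, 14/61)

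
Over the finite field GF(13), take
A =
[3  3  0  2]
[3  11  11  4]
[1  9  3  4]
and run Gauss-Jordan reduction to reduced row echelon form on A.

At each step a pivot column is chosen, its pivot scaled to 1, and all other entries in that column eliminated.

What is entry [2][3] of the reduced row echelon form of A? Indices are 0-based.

pivot(0,0)=3: scale R0 → (1, 1, 0, 5)
  clear (1,0): R1 −= (3)R0 → (0, 8, 11, 2)
  clear (2,0): R2 −= (1)R0 → (0, 8, 3, 12)
pivot(1,1)=8: scale R1 → (0, 1, 3, 10)
  clear (0,1): R0 −= (1)R1 → (1, 0, 10, 8)
  clear (2,1): R2 −= (8)R1 → (0, 0, 5, 10)
pivot(2,2)=5: scale R2 → (0, 0, 1, 2)
  clear (0,2): R0 −= (10)R2 → (1, 0, 0, 1)
  clear (1,2): R1 −= (3)R2 → (0, 1, 0, 4)

M[2][3] = 2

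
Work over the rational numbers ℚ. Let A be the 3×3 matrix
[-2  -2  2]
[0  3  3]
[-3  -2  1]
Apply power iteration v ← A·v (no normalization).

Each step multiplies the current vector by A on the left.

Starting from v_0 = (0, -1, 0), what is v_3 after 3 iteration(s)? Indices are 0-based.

v_0 = (0, -1, 0).
v_1 = A·v_0 = (2, -3, 2).
v_2 = A·v_1 = (6, -3, 2).
v_3 = A·v_2 = (-2, -3, -10).

v_3 = (-2, -3, -10)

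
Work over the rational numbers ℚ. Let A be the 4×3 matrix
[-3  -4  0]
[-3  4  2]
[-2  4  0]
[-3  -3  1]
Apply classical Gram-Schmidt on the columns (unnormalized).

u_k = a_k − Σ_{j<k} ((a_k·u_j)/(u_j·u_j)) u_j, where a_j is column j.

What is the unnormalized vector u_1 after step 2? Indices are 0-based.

Step 1: u_0 = a_0 = (-3, -3, -2, -3).
Step 2: u_1 = a_1 − (1/31)·u_0 = (-121/31, 127/31, 126/31, -90/31).

u_1 = (-121/31, 127/31, 126/31, -90/31)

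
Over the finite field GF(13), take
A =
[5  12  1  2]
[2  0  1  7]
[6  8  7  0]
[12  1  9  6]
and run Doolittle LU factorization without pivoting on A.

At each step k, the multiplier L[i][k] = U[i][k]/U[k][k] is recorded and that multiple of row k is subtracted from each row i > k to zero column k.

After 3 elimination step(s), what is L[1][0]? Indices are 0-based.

k=0: U[0][0]=5
  eliminate (1,0): mult=3, new row 1: (0, 3, 11, 1); set L[1][0]=3
  eliminate (2,0): mult=9, new row 2: (0, 4, 11, 8); set L[2][0]=9
  eliminate (3,0): mult=5, new row 3: (0, 6, 4, 9); set L[3][0]=5
k=1: U[1][1]=3
  eliminate (2,1): mult=10, new row 2: (0, 0, 5, 11); set L[2][1]=10
  eliminate (3,1): mult=2, new row 3: (0, 0, 8, 7); set L[3][1]=2
k=2: U[2][2]=5
  eliminate (3,2): mult=12, new row 3: (0, 0, 0, 5); set L[3][2]=12

L[1][0] = 3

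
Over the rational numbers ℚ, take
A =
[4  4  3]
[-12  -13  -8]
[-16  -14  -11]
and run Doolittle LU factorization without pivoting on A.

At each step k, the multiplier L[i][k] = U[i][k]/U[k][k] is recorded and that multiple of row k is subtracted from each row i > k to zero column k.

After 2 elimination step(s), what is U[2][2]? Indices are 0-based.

k=0: U[0][0]=4
  eliminate (1,0): mult=-3, new row 1: (0, -1, 1); set L[1][0]=-3
  eliminate (2,0): mult=-4, new row 2: (0, 2, 1); set L[2][0]=-4
k=1: U[1][1]=-1
  eliminate (2,1): mult=-2, new row 2: (0, 0, 3); set L[2][1]=-2

U[2][2] = 3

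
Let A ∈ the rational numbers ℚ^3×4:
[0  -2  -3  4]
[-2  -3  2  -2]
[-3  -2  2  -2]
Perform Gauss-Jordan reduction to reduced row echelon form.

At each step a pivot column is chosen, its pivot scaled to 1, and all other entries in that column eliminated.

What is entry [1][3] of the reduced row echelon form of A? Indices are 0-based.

M[1][3] = -2/19

step 1: exchange rows 0,1
step 1: normalize row 0 (÷-2) = (1, 3/2, -1, 1)
  row 2: subtract -3×row0 = (0, 5/2, -1, 1)
step 2: normalize row 1 (÷-2) = (0, 1, 3/2, -2)
  row 0: subtract 3/2×row1 = (1, 0, -13/4, 4)
  row 2: subtract 5/2×row1 = (0, 0, -19/4, 6)
step 3: normalize row 2 (÷-19/4) = (0, 0, 1, -24/19)
  row 0: subtract -13/4×row2 = (1, 0, 0, -2/19)
  row 1: subtract 3/2×row2 = (0, 1, 0, -2/19)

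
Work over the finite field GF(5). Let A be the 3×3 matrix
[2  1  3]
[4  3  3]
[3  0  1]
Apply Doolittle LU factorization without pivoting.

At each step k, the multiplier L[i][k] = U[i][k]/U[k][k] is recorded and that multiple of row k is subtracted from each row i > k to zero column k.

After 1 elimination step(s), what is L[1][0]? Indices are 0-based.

L[1][0] = 2

Step 1: pivot at (0,0) is 2.
  row1 ← row1 − (2)·row0  ⇒  L[1][0]=2, U row1=(0, 1, 2)
  row2 ← row2 − (4)·row0  ⇒  L[2][0]=4, U row2=(0, 1, 4)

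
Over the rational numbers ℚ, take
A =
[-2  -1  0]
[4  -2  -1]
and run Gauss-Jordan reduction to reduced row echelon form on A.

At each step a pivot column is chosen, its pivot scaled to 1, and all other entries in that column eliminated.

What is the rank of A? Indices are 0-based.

step 1: normalize row 0 (÷-2) = (1, 1/2, 0)
  row 1: subtract 4×row0 = (0, -4, -1)
step 2: normalize row 1 (÷-4) = (0, 1, 1/4)
  row 0: subtract 1/2×row1 = (1, 0, -1/8)

rank = 2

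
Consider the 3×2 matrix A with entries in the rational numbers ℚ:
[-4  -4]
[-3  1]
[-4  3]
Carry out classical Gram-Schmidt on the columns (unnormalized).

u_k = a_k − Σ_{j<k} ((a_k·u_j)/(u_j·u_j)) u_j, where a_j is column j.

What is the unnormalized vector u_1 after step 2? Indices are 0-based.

u_1 = (-160/41, 44/41, 127/41)

Step 1: u_0 = a_0 = (-4, -3, -4).
Step 2: u_1 = a_1 − (1/41)·u_0 = (-160/41, 44/41, 127/41).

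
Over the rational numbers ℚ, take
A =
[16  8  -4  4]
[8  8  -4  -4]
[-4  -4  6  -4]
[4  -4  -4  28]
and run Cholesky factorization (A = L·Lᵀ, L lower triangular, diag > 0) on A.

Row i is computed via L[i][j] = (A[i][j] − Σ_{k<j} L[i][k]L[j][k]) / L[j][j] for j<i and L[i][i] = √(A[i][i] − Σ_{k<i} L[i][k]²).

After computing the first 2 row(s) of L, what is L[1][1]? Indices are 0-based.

L[1][1] = 2

Step 1: L[0][0] = √(16) = 4.
  L[1][0] = (8) / L[0][0] = 2.
Step 2: L[1][1] = √(4) = 2.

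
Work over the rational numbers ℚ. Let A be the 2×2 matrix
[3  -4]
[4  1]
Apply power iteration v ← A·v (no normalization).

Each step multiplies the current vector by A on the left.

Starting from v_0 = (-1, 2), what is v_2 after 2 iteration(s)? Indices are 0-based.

v_2 = (-25, -46)

v_0 = (-1, 2).
v_1 = A·v_0 = (-11, -2).
v_2 = A·v_1 = (-25, -46).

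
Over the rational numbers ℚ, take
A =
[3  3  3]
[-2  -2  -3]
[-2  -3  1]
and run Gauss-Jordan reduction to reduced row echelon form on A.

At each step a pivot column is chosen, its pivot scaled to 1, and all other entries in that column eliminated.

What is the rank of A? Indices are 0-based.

step 1: normalize row 0 (÷3) = (1, 1, 1)
  row 1: subtract -2×row0 = (0, 0, -1)
  row 2: subtract -2×row0 = (0, -1, 3)
step 2: exchange rows 1,2
step 2: normalize row 1 (÷-1) = (0, 1, -3)
  row 0: subtract 1×row1 = (1, 0, 4)
step 3: normalize row 2 (÷-1) = (0, 0, 1)
  row 0: subtract 4×row2 = (1, 0, 0)
  row 1: subtract -3×row2 = (0, 1, 0)

rank = 3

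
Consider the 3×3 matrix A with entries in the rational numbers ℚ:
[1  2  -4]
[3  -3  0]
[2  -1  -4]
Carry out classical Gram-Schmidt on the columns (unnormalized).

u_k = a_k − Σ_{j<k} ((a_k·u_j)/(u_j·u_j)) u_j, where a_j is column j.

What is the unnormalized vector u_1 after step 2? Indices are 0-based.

Step 1: u_0 = a_0 = (1, 3, 2).
Step 2: u_1 = a_1 − (-9/14)·u_0 = (37/14, -15/14, 2/7).

u_1 = (37/14, -15/14, 2/7)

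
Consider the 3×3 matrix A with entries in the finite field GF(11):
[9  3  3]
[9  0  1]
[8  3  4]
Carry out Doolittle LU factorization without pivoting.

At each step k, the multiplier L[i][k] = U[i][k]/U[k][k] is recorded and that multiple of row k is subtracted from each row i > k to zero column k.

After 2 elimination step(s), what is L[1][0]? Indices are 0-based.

k=0: U[0][0]=9
  eliminate (1,0): mult=1, new row 1: (0, 8, 9); set L[1][0]=1
  eliminate (2,0): mult=7, new row 2: (0, 4, 5); set L[2][0]=7
k=1: U[1][1]=8
  eliminate (2,1): mult=6, new row 2: (0, 0, 6); set L[2][1]=6

L[1][0] = 1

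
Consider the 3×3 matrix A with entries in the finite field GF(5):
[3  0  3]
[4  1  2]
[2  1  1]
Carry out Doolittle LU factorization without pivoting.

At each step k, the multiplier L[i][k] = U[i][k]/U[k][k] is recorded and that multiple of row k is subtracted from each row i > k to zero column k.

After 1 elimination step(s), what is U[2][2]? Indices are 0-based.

[col 0] pivot 3
  R1 -= 3*R0 → (0, 1, 3)  (L[1][0] := 3)
  R2 -= 4*R0 → (0, 1, 4)  (L[2][0] := 4)

U[2][2] = 4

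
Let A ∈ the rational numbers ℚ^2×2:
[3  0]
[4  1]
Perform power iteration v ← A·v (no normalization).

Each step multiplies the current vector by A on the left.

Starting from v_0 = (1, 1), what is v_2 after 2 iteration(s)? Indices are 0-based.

v_0 = (1, 1).
v_1 = A·v_0 = (3, 5).
v_2 = A·v_1 = (9, 17).

v_2 = (9, 17)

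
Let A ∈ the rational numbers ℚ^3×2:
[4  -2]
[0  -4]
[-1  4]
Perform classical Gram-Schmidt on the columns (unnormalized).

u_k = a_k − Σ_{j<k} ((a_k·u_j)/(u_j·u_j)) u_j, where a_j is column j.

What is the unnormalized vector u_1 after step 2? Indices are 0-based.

Step 1: u_0 = a_0 = (4, 0, -1).
Step 2: u_1 = a_1 − (-12/17)·u_0 = (14/17, -4, 56/17).

u_1 = (14/17, -4, 56/17)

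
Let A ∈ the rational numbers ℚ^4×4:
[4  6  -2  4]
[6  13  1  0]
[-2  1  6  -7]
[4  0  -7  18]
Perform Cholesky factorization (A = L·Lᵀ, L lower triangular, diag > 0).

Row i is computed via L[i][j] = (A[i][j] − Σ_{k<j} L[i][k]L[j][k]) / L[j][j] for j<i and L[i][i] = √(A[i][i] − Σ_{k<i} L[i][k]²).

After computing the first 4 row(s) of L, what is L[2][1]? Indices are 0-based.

L[2][1] = 2

Step 1: L[0][0] = √(4) = 2.
  L[1][0] = (6) / L[0][0] = 3.
Step 2: L[1][1] = √(4) = 2.
  L[2][0] = (-2) / L[0][0] = -1.
  L[2][1] = (4) / L[1][1] = 2.
Step 3: L[2][2] = √(1) = 1.
  L[3][0] = (4) / L[0][0] = 2.
  L[3][1] = (-6) / L[1][1] = -3.
  L[3][2] = (1) / L[2][2] = 1.
Step 4: L[3][3] = √(4) = 2.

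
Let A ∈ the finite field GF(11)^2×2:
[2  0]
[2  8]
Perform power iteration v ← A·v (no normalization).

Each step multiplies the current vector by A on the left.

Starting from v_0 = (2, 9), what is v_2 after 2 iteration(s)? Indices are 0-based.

v_2 = (8, 0)

v_0 = (2, 9).
v_1 = A·v_0 = (4, 10).
v_2 = A·v_1 = (8, 0).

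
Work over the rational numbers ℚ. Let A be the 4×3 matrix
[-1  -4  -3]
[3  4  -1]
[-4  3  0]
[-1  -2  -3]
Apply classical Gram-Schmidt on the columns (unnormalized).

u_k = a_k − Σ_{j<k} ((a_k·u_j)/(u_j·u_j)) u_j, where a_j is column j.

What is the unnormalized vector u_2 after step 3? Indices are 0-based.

Step 1: u_0 = a_0 = (-1, 3, -4, -1).
Step 2: u_1 = a_1 − (2/9)·u_0 = (-34/9, 10/3, 35/9, -16/9).
Step 3: u_2 = a_2 − (1/9)·u_0 − (40/131)·u_1 = (-682/393, -308/131, -292/393, -922/393).

u_2 = (-682/393, -308/131, -292/393, -922/393)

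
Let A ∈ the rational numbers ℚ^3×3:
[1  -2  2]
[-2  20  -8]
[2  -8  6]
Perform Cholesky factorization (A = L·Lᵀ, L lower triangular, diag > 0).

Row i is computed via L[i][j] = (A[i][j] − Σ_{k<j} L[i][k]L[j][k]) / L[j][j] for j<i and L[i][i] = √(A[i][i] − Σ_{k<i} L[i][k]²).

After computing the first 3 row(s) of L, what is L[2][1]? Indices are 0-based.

Step 1: L[0][0] = √(1) = 1.
  L[1][0] = (-2) / L[0][0] = -2.
Step 2: L[1][1] = √(16) = 4.
  L[2][0] = (2) / L[0][0] = 2.
  L[2][1] = (-4) / L[1][1] = -1.
Step 3: L[2][2] = √(1) = 1.

L[2][1] = -1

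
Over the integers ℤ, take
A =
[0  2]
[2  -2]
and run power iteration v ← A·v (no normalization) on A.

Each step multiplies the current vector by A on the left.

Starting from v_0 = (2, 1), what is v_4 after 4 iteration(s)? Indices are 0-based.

v_4 = (16, -16)

v_0 = (2, 1).
v_1 = A·v_0 = (2, 2).
v_2 = A·v_1 = (4, 0).
v_3 = A·v_2 = (0, 8).
v_4 = A·v_3 = (16, -16).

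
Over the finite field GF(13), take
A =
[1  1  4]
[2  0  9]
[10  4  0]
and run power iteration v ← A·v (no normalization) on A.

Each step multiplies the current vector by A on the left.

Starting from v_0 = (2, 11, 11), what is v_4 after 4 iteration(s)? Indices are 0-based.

v_4 = (4, 3, 9)

v_0 = (2, 11, 11).
v_1 = A·v_0 = (5, 12, 12).
v_2 = A·v_1 = (0, 1, 7).
v_3 = A·v_2 = (3, 11, 4).
v_4 = A·v_3 = (4, 3, 9).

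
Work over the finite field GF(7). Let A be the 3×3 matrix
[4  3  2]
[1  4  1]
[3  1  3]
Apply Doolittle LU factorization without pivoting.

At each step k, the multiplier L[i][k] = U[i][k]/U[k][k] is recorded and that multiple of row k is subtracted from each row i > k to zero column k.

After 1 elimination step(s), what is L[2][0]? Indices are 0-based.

L[2][0] = 6

k=0: U[0][0]=4
  eliminate (1,0): mult=2, new row 1: (0, 5, 4); set L[1][0]=2
  eliminate (2,0): mult=6, new row 2: (0, 4, 5); set L[2][0]=6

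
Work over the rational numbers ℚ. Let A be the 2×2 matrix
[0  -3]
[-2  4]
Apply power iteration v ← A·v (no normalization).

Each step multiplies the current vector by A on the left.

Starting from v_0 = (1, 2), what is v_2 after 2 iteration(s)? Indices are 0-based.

v_0 = (1, 2).
v_1 = A·v_0 = (-6, 6).
v_2 = A·v_1 = (-18, 36).

v_2 = (-18, 36)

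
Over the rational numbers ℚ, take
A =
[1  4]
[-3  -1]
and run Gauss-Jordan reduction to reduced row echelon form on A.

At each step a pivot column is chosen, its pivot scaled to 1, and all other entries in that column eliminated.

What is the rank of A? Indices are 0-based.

rank = 2

[1] R0 /= 1  ⇒  (1, 4)
     R1 -= -3·R0  ⇒  (0, 11)
[2] R1 /= 11  ⇒  (0, 1)
     R0 -= 4·R1  ⇒  (1, 0)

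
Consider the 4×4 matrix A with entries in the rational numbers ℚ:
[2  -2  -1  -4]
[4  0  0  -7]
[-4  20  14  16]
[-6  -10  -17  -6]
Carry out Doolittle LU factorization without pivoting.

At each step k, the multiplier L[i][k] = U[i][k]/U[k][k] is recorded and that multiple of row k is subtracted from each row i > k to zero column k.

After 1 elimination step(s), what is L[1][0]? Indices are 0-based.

L[1][0] = 2

[col 0] pivot 2
  R1 -= 2*R0 → (0, 4, 2, 1)  (L[1][0] := 2)
  R2 -= -2*R0 → (0, 16, 12, 8)  (L[2][0] := -2)
  R3 -= -3*R0 → (0, -16, -20, -18)  (L[3][0] := -3)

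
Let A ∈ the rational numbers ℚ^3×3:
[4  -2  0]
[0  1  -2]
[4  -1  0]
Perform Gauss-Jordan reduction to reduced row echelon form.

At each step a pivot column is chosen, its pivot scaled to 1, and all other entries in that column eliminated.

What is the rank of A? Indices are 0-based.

[1] R0 /= 4  ⇒  (1, -1/2, 0)
     R2 -= 4·R0  ⇒  (0, 1, 0)
[2] R1 /= 1  ⇒  (0, 1, -2)
     R0 -= -1/2·R1  ⇒  (1, 0, -1)
     R2 -= 1·R1  ⇒  (0, 0, 2)
[3] R2 /= 2  ⇒  (0, 0, 1)
     R0 -= -1·R2  ⇒  (1, 0, 0)
     R1 -= -2·R2  ⇒  (0, 1, 0)

rank = 3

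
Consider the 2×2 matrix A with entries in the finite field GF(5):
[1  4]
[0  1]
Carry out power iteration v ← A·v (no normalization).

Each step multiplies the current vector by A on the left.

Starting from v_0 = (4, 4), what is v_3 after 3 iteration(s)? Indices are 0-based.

v_0 = (4, 4).
v_1 = A·v_0 = (0, 4).
v_2 = A·v_1 = (1, 4).
v_3 = A·v_2 = (2, 4).

v_3 = (2, 4)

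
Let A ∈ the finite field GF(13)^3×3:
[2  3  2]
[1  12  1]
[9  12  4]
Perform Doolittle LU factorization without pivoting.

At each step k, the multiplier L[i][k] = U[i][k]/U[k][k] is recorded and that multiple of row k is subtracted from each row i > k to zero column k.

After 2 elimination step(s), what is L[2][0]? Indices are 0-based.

L[2][0] = 11

Step 1: pivot at (0,0) is 2.
  row1 ← row1 − (7)·row0  ⇒  L[1][0]=7, U row1=(0, 4, 0)
  row2 ← row2 − (11)·row0  ⇒  L[2][0]=11, U row2=(0, 5, 8)
Step 2: pivot at (1,1) is 4.
  row2 ← row2 − (11)·row1  ⇒  L[2][1]=11, U row2=(0, 0, 8)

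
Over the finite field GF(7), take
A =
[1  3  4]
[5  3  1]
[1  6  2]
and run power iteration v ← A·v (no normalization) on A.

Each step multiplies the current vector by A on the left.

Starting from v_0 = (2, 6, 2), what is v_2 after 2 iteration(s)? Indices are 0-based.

v_2 = (6, 6, 5)

v_0 = (2, 6, 2).
v_1 = A·v_0 = (0, 2, 0).
v_2 = A·v_1 = (6, 6, 5).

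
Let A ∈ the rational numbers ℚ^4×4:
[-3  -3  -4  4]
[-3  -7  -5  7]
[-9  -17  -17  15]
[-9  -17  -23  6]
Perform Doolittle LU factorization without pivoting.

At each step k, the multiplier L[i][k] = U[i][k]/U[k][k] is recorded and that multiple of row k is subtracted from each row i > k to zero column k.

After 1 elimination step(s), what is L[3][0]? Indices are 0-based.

L[3][0] = 3

k=0: U[0][0]=-3
  eliminate (1,0): mult=1, new row 1: (0, -4, -1, 3); set L[1][0]=1
  eliminate (2,0): mult=3, new row 2: (0, -8, -5, 3); set L[2][0]=3
  eliminate (3,0): mult=3, new row 3: (0, -8, -11, -6); set L[3][0]=3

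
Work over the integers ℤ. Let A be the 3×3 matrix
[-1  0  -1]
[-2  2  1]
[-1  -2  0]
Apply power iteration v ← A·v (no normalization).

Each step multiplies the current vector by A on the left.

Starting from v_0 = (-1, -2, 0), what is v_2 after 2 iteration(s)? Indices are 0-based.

v_2 = (-6, -1, 3)

v_0 = (-1, -2, 0).
v_1 = A·v_0 = (1, -2, 5).
v_2 = A·v_1 = (-6, -1, 3).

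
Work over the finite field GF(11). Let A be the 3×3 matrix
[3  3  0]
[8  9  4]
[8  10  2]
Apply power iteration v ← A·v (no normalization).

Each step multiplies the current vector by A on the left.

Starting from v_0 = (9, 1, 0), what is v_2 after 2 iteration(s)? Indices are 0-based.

v_2 = (3, 10, 4)

v_0 = (9, 1, 0).
v_1 = A·v_0 = (8, 4, 5).
v_2 = A·v_1 = (3, 10, 4).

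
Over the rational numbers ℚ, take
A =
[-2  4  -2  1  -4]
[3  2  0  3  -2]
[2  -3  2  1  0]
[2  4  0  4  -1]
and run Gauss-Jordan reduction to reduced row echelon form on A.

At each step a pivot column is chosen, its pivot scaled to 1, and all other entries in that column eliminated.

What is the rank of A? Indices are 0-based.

rank = 4

step 1: normalize row 0 (÷-2) = (1, -2, 1, -1/2, 2)
  row 1: subtract 3×row0 = (0, 8, -3, 9/2, -8)
  row 2: subtract 2×row0 = (0, 1, 0, 2, -4)
  row 3: subtract 2×row0 = (0, 8, -2, 5, -5)
step 2: normalize row 1 (÷8) = (0, 1, -3/8, 9/16, -1)
  row 0: subtract -2×row1 = (1, 0, 1/4, 5/8, 0)
  row 2: subtract 1×row1 = (0, 0, 3/8, 23/16, -3)
  row 3: subtract 8×row1 = (0, 0, 1, 1/2, 3)
step 3: normalize row 2 (÷3/8) = (0, 0, 1, 23/6, -8)
  row 0: subtract 1/4×row2 = (1, 0, 0, -1/3, 2)
  row 1: subtract -3/8×row2 = (0, 1, 0, 2, -4)
  row 3: subtract 1×row2 = (0, 0, 0, -10/3, 11)
step 4: normalize row 3 (÷-10/3) = (0, 0, 0, 1, -33/10)
  row 0: subtract -1/3×row3 = (1, 0, 0, 0, 9/10)
  row 1: subtract 2×row3 = (0, 1, 0, 0, 13/5)
  row 2: subtract 23/6×row3 = (0, 0, 1, 0, 93/20)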